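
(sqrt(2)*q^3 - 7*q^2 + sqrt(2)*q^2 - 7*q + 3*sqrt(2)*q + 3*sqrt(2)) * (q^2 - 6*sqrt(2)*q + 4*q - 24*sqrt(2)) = sqrt(2)*q^5 - 19*q^4 + 5*sqrt(2)*q^4 - 95*q^3 + 49*sqrt(2)*q^3 - 112*q^2 + 225*sqrt(2)*q^2 - 180*q + 180*sqrt(2)*q - 144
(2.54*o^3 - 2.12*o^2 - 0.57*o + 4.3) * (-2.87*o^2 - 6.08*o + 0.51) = -7.2898*o^5 - 9.3588*o^4 + 15.8209*o^3 - 9.9566*o^2 - 26.4347*o + 2.193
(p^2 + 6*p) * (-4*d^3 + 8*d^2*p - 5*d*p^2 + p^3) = -4*d^3*p^2 - 24*d^3*p + 8*d^2*p^3 + 48*d^2*p^2 - 5*d*p^4 - 30*d*p^3 + p^5 + 6*p^4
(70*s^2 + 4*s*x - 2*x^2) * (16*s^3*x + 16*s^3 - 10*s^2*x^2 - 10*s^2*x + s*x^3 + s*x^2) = 1120*s^5*x + 1120*s^5 - 636*s^4*x^2 - 636*s^4*x - 2*s^3*x^3 - 2*s^3*x^2 + 24*s^2*x^4 + 24*s^2*x^3 - 2*s*x^5 - 2*s*x^4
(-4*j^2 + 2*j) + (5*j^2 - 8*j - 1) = j^2 - 6*j - 1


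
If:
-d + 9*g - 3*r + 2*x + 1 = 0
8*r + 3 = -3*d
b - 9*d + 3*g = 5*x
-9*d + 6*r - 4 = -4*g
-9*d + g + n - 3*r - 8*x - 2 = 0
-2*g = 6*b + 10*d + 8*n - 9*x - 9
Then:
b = -17797/65382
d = -23279/32691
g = -9595/21794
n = 6563/1923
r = -2353/21794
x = 31487/32691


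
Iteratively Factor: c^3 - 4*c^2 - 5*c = (c - 5)*(c^2 + c) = (c - 5)*(c + 1)*(c)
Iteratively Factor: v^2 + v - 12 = (v + 4)*(v - 3)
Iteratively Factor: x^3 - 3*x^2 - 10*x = (x + 2)*(x^2 - 5*x) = (x - 5)*(x + 2)*(x)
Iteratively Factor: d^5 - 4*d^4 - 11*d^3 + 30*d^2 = (d + 3)*(d^4 - 7*d^3 + 10*d^2) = (d - 2)*(d + 3)*(d^3 - 5*d^2) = d*(d - 2)*(d + 3)*(d^2 - 5*d) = d*(d - 5)*(d - 2)*(d + 3)*(d)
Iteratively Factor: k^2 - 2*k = (k)*(k - 2)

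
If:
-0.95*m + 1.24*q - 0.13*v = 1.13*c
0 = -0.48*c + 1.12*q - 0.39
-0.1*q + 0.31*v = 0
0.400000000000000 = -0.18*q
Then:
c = -6.00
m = 4.33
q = -2.22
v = -0.72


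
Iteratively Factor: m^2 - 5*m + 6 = (m - 3)*(m - 2)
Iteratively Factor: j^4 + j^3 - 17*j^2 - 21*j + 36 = (j + 3)*(j^3 - 2*j^2 - 11*j + 12) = (j - 4)*(j + 3)*(j^2 + 2*j - 3) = (j - 4)*(j + 3)^2*(j - 1)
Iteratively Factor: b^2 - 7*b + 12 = (b - 4)*(b - 3)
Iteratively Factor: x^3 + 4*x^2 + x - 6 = (x - 1)*(x^2 + 5*x + 6) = (x - 1)*(x + 3)*(x + 2)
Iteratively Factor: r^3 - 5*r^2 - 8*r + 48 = (r - 4)*(r^2 - r - 12) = (r - 4)^2*(r + 3)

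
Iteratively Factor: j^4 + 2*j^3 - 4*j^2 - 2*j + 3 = (j + 1)*(j^3 + j^2 - 5*j + 3) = (j + 1)*(j + 3)*(j^2 - 2*j + 1) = (j - 1)*(j + 1)*(j + 3)*(j - 1)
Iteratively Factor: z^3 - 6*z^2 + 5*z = (z - 5)*(z^2 - z) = (z - 5)*(z - 1)*(z)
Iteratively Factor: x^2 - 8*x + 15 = (x - 3)*(x - 5)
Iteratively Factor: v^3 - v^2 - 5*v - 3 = (v - 3)*(v^2 + 2*v + 1) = (v - 3)*(v + 1)*(v + 1)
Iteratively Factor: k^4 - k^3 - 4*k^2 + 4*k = (k - 1)*(k^3 - 4*k) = (k - 2)*(k - 1)*(k^2 + 2*k) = k*(k - 2)*(k - 1)*(k + 2)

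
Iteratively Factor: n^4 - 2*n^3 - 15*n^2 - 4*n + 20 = (n - 5)*(n^3 + 3*n^2 - 4) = (n - 5)*(n + 2)*(n^2 + n - 2) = (n - 5)*(n + 2)^2*(n - 1)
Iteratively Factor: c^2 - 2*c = (c)*(c - 2)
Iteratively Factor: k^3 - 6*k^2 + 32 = (k - 4)*(k^2 - 2*k - 8) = (k - 4)*(k + 2)*(k - 4)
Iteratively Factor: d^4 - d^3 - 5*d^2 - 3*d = (d + 1)*(d^3 - 2*d^2 - 3*d) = d*(d + 1)*(d^2 - 2*d - 3) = d*(d - 3)*(d + 1)*(d + 1)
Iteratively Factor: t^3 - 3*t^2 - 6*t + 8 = (t - 4)*(t^2 + t - 2) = (t - 4)*(t - 1)*(t + 2)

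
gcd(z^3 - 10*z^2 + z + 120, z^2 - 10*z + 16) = z - 8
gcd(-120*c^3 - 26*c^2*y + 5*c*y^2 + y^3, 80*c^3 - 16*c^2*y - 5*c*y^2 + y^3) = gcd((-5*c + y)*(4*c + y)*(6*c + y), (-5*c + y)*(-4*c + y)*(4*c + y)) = -20*c^2 - c*y + y^2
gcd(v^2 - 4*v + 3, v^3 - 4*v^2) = 1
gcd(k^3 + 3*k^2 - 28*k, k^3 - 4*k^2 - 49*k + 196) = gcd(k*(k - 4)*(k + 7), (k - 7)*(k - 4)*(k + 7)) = k^2 + 3*k - 28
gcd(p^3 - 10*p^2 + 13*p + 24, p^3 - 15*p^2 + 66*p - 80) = p - 8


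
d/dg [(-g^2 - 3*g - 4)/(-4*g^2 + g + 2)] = (-13*g^2 - 36*g - 2)/(16*g^4 - 8*g^3 - 15*g^2 + 4*g + 4)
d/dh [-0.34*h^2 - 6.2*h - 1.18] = -0.68*h - 6.2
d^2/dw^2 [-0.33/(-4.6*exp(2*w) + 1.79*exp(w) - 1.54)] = ((0.5907 - 6.072*exp(w))*(4.6*exp(2*w) - 1.79*exp(w) + 1.54) + 0.33*(9.2*exp(w) - 1.79)*(18.4*exp(w) - 3.58)*exp(w))*exp(w)/(4.6*exp(2*w) - 1.79*exp(w) + 1.54)^3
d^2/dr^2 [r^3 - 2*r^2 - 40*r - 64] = 6*r - 4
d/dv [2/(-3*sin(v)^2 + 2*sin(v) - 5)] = 4*(3*sin(v) - 1)*cos(v)/(3*sin(v)^2 - 2*sin(v) + 5)^2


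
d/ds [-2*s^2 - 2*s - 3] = -4*s - 2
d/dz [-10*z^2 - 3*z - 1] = -20*z - 3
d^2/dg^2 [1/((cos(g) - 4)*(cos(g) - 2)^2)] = (-9*sin(g)^4 + 58*sin(g)^2 - 121*cos(g) + 13*cos(3*g) + 87)/((cos(g) - 4)^3*(cos(g) - 2)^4)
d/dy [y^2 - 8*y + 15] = 2*y - 8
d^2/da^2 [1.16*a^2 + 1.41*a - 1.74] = 2.32000000000000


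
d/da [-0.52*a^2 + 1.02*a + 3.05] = 1.02 - 1.04*a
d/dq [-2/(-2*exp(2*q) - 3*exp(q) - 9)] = (-8*exp(q) - 6)*exp(q)/(2*exp(2*q) + 3*exp(q) + 9)^2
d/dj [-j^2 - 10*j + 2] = -2*j - 10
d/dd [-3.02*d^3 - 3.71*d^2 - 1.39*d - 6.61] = -9.06*d^2 - 7.42*d - 1.39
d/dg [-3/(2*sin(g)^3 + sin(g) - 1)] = 3*(6*sin(g)^2 + 1)*cos(g)/(2*sin(g)^3 + sin(g) - 1)^2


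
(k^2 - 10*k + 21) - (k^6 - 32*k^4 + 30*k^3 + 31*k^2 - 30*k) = -k^6 + 32*k^4 - 30*k^3 - 30*k^2 + 20*k + 21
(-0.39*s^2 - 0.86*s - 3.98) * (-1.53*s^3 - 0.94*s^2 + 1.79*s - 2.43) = 0.5967*s^5 + 1.6824*s^4 + 6.1997*s^3 + 3.1495*s^2 - 5.0344*s + 9.6714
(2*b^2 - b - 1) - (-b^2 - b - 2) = 3*b^2 + 1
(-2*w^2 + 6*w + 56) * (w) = -2*w^3 + 6*w^2 + 56*w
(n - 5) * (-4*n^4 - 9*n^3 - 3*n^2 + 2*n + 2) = -4*n^5 + 11*n^4 + 42*n^3 + 17*n^2 - 8*n - 10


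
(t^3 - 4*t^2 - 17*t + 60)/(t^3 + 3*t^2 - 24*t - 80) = (t - 3)/(t + 4)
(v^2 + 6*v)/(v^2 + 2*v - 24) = v/(v - 4)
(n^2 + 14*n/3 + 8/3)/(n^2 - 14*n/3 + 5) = (3*n^2 + 14*n + 8)/(3*n^2 - 14*n + 15)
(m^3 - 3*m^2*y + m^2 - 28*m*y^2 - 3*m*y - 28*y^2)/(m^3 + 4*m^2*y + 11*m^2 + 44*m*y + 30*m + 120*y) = (m^2 - 7*m*y + m - 7*y)/(m^2 + 11*m + 30)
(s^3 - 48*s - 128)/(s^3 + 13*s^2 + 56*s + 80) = (s - 8)/(s + 5)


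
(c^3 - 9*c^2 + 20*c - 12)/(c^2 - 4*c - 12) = (c^2 - 3*c + 2)/(c + 2)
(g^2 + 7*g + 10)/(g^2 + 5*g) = (g + 2)/g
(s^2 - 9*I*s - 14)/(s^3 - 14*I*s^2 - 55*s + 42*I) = (s - 2*I)/(s^2 - 7*I*s - 6)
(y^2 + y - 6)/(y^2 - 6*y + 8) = (y + 3)/(y - 4)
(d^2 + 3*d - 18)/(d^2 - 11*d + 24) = (d + 6)/(d - 8)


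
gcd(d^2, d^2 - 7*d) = d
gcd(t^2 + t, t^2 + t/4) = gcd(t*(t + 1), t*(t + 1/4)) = t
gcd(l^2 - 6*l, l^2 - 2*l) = l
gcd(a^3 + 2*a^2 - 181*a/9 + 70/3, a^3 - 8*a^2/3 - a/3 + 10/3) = a - 5/3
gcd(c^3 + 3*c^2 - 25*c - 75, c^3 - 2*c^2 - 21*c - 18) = c + 3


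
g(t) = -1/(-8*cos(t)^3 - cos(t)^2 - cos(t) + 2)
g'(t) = -(-24*sin(t)*cos(t)^2 - 2*sin(t)*cos(t) - sin(t))/(-8*cos(t)^3 - cos(t)^2 - cos(t) + 2)^2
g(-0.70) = 0.34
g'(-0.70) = -1.24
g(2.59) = -0.14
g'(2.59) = 0.18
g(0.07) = 0.13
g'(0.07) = 0.03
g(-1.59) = -0.50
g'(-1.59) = -0.24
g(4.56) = -0.46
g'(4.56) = -0.27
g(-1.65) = -0.48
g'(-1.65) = -0.23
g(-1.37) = -0.59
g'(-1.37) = -0.80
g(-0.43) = 0.17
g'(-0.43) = -0.29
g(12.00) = 0.23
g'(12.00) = -0.56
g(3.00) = -0.10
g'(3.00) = 0.03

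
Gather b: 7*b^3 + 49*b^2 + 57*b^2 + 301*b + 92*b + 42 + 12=7*b^3 + 106*b^2 + 393*b + 54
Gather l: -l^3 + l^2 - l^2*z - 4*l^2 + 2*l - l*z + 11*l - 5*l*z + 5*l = -l^3 + l^2*(-z - 3) + l*(18 - 6*z)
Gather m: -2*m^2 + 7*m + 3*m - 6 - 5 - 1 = -2*m^2 + 10*m - 12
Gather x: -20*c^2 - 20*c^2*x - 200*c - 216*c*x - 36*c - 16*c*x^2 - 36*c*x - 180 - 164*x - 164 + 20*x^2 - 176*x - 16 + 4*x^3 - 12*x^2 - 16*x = -20*c^2 - 236*c + 4*x^3 + x^2*(8 - 16*c) + x*(-20*c^2 - 252*c - 356) - 360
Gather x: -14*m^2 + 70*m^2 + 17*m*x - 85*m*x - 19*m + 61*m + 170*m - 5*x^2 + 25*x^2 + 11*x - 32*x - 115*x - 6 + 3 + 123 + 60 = 56*m^2 + 212*m + 20*x^2 + x*(-68*m - 136) + 180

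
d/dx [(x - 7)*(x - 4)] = 2*x - 11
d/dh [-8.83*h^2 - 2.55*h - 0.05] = -17.66*h - 2.55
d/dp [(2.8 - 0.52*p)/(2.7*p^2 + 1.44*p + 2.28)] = (1.404*p^2 - 15.12*p - 5.2176)/(7.29*p^4 + 7.776*p^3 + 14.3856*p^2 + 6.5664*p + 5.1984)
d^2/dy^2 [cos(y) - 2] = -cos(y)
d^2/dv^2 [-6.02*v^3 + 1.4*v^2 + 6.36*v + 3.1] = 2.8 - 36.12*v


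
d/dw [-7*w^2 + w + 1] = 1 - 14*w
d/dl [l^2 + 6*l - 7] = 2*l + 6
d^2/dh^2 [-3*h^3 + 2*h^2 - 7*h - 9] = 4 - 18*h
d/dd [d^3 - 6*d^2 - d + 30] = 3*d^2 - 12*d - 1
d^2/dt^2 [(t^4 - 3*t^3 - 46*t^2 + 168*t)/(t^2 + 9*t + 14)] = 2*(t^3 + 6*t^2 + 12*t - 88)/(t^3 + 6*t^2 + 12*t + 8)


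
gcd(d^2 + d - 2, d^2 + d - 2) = d^2 + d - 2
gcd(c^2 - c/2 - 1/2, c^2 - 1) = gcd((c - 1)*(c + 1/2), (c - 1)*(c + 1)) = c - 1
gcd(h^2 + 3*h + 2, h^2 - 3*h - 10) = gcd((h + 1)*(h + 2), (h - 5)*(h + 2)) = h + 2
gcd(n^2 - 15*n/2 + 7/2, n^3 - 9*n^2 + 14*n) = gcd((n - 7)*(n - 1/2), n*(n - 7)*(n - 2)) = n - 7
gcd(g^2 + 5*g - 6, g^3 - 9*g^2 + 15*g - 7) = g - 1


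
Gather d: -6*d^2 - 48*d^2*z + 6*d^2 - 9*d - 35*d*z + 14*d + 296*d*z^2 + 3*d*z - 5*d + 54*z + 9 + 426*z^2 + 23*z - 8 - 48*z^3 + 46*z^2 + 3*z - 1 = -48*d^2*z + d*(296*z^2 - 32*z) - 48*z^3 + 472*z^2 + 80*z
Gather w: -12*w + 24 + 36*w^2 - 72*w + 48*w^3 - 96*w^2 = 48*w^3 - 60*w^2 - 84*w + 24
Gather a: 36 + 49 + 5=90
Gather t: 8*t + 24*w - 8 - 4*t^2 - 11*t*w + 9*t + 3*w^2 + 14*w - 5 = -4*t^2 + t*(17 - 11*w) + 3*w^2 + 38*w - 13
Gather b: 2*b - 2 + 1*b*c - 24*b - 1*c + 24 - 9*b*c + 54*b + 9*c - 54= b*(32 - 8*c) + 8*c - 32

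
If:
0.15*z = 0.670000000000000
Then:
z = 4.47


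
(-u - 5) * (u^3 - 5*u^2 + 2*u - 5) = -u^4 + 23*u^2 - 5*u + 25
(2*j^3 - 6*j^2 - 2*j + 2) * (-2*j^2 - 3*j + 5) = -4*j^5 + 6*j^4 + 32*j^3 - 28*j^2 - 16*j + 10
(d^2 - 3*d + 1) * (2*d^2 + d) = 2*d^4 - 5*d^3 - d^2 + d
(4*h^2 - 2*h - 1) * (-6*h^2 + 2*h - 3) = -24*h^4 + 20*h^3 - 10*h^2 + 4*h + 3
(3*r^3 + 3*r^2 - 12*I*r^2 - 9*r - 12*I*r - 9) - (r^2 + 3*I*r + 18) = 3*r^3 + 2*r^2 - 12*I*r^2 - 9*r - 15*I*r - 27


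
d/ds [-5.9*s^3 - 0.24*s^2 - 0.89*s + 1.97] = -17.7*s^2 - 0.48*s - 0.89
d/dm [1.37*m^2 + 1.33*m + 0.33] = 2.74*m + 1.33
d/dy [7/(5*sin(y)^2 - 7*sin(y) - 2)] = 7*(7 - 10*sin(y))*cos(y)/(-5*sin(y)^2 + 7*sin(y) + 2)^2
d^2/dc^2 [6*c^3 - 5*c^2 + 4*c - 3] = 36*c - 10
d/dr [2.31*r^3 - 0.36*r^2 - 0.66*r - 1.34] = 6.93*r^2 - 0.72*r - 0.66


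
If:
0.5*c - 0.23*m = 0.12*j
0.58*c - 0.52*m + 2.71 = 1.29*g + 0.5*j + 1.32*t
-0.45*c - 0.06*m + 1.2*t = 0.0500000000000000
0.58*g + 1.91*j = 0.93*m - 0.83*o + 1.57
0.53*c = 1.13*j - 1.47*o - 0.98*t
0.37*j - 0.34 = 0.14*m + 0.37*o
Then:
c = 2.84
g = -1.03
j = 3.13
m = 4.54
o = 0.49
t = 1.33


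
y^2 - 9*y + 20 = (y - 5)*(y - 4)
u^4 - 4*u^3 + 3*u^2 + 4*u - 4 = (u - 2)^2*(u - 1)*(u + 1)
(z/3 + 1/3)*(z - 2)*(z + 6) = z^3/3 + 5*z^2/3 - 8*z/3 - 4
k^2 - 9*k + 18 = (k - 6)*(k - 3)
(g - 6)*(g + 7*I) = g^2 - 6*g + 7*I*g - 42*I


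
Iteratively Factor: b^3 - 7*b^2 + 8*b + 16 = (b - 4)*(b^2 - 3*b - 4) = (b - 4)^2*(b + 1)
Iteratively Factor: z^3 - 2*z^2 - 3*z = (z + 1)*(z^2 - 3*z) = z*(z + 1)*(z - 3)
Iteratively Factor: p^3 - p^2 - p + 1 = (p - 1)*(p^2 - 1) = (p - 1)*(p + 1)*(p - 1)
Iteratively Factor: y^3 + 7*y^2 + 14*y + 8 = (y + 2)*(y^2 + 5*y + 4) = (y + 2)*(y + 4)*(y + 1)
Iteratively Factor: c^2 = (c)*(c)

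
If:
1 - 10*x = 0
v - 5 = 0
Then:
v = 5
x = 1/10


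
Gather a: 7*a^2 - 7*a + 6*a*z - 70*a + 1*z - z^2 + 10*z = 7*a^2 + a*(6*z - 77) - z^2 + 11*z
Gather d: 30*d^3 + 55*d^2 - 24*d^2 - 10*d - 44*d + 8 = 30*d^3 + 31*d^2 - 54*d + 8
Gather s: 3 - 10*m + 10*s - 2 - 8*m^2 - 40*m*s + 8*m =-8*m^2 - 2*m + s*(10 - 40*m) + 1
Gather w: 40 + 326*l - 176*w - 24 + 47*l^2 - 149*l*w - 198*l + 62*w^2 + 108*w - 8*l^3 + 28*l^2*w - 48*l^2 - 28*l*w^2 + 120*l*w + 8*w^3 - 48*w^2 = -8*l^3 - l^2 + 128*l + 8*w^3 + w^2*(14 - 28*l) + w*(28*l^2 - 29*l - 68) + 16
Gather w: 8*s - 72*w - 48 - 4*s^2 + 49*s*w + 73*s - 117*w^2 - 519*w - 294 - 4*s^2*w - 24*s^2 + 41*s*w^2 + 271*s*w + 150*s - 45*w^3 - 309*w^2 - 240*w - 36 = -28*s^2 + 231*s - 45*w^3 + w^2*(41*s - 426) + w*(-4*s^2 + 320*s - 831) - 378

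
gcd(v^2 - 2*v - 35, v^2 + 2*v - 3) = 1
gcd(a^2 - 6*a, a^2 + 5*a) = a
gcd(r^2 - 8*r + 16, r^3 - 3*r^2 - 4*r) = r - 4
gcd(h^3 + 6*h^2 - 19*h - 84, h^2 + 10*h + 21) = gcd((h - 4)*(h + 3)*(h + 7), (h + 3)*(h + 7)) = h^2 + 10*h + 21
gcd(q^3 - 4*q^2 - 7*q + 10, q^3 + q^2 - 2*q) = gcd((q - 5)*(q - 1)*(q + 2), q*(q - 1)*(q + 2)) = q^2 + q - 2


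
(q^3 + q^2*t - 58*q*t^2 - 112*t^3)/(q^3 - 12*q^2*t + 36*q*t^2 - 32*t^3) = (q^2 + 9*q*t + 14*t^2)/(q^2 - 4*q*t + 4*t^2)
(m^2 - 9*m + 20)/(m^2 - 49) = (m^2 - 9*m + 20)/(m^2 - 49)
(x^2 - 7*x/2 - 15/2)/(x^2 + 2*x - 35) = (x + 3/2)/(x + 7)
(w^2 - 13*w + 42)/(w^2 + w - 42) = (w - 7)/(w + 7)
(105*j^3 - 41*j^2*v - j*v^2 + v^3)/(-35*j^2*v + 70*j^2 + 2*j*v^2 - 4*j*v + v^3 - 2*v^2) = (-3*j + v)/(v - 2)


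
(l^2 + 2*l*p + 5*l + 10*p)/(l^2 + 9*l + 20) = (l + 2*p)/(l + 4)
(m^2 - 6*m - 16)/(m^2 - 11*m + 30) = (m^2 - 6*m - 16)/(m^2 - 11*m + 30)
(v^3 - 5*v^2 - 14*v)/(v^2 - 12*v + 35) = v*(v + 2)/(v - 5)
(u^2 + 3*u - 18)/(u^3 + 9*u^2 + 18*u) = (u - 3)/(u*(u + 3))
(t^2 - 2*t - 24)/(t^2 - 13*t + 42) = (t + 4)/(t - 7)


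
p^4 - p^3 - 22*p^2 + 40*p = p*(p - 4)*(p - 2)*(p + 5)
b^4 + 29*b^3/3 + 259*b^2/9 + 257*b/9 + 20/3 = (b + 1/3)*(b + 4/3)*(b + 3)*(b + 5)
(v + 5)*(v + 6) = v^2 + 11*v + 30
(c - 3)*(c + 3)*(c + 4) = c^3 + 4*c^2 - 9*c - 36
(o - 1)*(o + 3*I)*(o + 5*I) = o^3 - o^2 + 8*I*o^2 - 15*o - 8*I*o + 15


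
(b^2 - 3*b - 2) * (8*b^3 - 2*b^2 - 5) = 8*b^5 - 26*b^4 - 10*b^3 - b^2 + 15*b + 10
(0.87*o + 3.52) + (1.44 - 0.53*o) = 0.34*o + 4.96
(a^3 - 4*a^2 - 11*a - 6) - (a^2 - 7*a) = a^3 - 5*a^2 - 4*a - 6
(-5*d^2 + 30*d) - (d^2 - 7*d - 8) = -6*d^2 + 37*d + 8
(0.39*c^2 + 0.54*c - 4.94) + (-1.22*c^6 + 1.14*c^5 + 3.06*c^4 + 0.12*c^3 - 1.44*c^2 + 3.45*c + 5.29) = -1.22*c^6 + 1.14*c^5 + 3.06*c^4 + 0.12*c^3 - 1.05*c^2 + 3.99*c + 0.35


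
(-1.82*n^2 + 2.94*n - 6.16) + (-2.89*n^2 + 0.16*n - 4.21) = -4.71*n^2 + 3.1*n - 10.37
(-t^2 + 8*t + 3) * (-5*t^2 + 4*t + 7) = 5*t^4 - 44*t^3 + 10*t^2 + 68*t + 21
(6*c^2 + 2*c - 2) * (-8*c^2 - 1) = -48*c^4 - 16*c^3 + 10*c^2 - 2*c + 2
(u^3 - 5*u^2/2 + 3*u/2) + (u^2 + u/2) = u^3 - 3*u^2/2 + 2*u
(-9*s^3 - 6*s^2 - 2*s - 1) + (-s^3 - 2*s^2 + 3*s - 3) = -10*s^3 - 8*s^2 + s - 4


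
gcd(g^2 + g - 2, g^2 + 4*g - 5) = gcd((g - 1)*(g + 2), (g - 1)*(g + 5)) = g - 1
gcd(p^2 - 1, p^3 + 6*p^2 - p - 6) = p^2 - 1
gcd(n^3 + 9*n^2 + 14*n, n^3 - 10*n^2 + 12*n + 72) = n + 2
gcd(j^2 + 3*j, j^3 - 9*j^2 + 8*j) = j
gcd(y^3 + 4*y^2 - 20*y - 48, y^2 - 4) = y + 2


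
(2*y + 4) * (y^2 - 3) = 2*y^3 + 4*y^2 - 6*y - 12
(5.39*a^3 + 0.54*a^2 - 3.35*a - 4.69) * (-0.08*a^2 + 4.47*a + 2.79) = -0.4312*a^5 + 24.0501*a^4 + 17.7199*a^3 - 13.0927*a^2 - 30.3108*a - 13.0851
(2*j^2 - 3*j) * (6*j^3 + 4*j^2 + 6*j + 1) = 12*j^5 - 10*j^4 - 16*j^2 - 3*j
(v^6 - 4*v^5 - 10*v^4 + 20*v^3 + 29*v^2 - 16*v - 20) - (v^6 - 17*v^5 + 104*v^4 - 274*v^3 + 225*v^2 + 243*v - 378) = 13*v^5 - 114*v^4 + 294*v^3 - 196*v^2 - 259*v + 358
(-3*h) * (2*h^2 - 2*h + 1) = -6*h^3 + 6*h^2 - 3*h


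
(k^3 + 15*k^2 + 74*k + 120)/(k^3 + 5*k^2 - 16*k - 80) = (k + 6)/(k - 4)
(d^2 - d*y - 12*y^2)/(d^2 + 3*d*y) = (d - 4*y)/d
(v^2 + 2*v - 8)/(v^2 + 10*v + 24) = (v - 2)/(v + 6)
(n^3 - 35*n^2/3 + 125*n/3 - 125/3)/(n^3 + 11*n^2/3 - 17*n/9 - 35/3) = 3*(n^2 - 10*n + 25)/(3*n^2 + 16*n + 21)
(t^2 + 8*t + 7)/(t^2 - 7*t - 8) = (t + 7)/(t - 8)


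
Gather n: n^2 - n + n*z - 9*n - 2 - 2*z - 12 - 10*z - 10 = n^2 + n*(z - 10) - 12*z - 24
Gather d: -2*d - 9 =-2*d - 9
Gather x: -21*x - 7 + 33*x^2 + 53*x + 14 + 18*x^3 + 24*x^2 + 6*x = 18*x^3 + 57*x^2 + 38*x + 7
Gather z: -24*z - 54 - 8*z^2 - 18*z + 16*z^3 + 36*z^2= 16*z^3 + 28*z^2 - 42*z - 54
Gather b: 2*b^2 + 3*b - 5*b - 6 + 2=2*b^2 - 2*b - 4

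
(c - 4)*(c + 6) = c^2 + 2*c - 24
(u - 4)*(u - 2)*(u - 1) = u^3 - 7*u^2 + 14*u - 8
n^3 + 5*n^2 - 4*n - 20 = (n - 2)*(n + 2)*(n + 5)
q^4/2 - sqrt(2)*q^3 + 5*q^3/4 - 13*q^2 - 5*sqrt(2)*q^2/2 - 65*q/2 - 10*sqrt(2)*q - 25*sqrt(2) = (q/2 + sqrt(2)/2)*(q + 5/2)*(q - 5*sqrt(2))*(q + 2*sqrt(2))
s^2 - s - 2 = (s - 2)*(s + 1)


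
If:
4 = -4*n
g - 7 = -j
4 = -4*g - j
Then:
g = -11/3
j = 32/3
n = -1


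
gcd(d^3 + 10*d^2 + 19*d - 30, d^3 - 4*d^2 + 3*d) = d - 1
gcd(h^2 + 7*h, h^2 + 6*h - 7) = h + 7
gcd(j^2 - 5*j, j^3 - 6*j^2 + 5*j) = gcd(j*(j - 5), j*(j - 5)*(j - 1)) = j^2 - 5*j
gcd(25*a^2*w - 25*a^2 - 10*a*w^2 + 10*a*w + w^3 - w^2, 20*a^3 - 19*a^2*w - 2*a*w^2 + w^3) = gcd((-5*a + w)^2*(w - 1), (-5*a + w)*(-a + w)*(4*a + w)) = -5*a + w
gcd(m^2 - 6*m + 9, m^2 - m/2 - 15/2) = m - 3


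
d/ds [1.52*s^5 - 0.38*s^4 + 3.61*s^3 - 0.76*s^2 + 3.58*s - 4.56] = 7.6*s^4 - 1.52*s^3 + 10.83*s^2 - 1.52*s + 3.58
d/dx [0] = 0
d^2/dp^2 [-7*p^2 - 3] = -14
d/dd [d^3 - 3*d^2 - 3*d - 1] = 3*d^2 - 6*d - 3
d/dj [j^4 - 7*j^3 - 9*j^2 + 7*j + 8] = 4*j^3 - 21*j^2 - 18*j + 7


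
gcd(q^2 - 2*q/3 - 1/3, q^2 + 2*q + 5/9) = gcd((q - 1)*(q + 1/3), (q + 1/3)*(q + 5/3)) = q + 1/3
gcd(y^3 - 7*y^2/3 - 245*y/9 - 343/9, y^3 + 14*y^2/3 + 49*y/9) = y^2 + 14*y/3 + 49/9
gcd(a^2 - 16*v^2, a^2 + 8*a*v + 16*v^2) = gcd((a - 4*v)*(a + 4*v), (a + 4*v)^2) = a + 4*v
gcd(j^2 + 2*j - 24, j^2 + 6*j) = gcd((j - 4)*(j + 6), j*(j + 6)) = j + 6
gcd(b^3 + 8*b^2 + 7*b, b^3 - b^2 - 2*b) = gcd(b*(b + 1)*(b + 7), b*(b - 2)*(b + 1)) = b^2 + b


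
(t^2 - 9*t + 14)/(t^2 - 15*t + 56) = (t - 2)/(t - 8)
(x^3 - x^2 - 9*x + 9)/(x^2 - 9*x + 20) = (x^3 - x^2 - 9*x + 9)/(x^2 - 9*x + 20)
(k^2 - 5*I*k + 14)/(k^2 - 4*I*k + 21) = (k + 2*I)/(k + 3*I)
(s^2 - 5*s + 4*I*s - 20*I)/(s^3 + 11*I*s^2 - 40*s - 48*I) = (s - 5)/(s^2 + 7*I*s - 12)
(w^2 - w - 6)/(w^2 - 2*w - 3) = (w + 2)/(w + 1)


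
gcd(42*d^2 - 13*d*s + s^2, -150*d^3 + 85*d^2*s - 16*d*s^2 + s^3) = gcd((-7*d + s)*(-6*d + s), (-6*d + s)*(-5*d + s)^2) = -6*d + s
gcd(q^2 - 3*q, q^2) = q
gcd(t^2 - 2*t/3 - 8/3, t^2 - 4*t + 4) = t - 2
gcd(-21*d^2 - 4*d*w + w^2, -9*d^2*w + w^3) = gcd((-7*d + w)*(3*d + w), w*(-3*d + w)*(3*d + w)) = 3*d + w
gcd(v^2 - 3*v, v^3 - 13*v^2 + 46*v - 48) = v - 3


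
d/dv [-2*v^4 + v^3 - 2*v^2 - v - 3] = -8*v^3 + 3*v^2 - 4*v - 1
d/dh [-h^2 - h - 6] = -2*h - 1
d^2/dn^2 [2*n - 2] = 0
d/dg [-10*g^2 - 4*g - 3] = -20*g - 4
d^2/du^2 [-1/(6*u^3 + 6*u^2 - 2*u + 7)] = 4*(3*(3*u + 1)*(6*u^3 + 6*u^2 - 2*u + 7) - 2*(9*u^2 + 6*u - 1)^2)/(6*u^3 + 6*u^2 - 2*u + 7)^3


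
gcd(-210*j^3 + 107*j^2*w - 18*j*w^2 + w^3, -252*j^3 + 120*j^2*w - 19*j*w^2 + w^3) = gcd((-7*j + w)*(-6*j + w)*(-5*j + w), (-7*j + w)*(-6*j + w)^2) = 42*j^2 - 13*j*w + w^2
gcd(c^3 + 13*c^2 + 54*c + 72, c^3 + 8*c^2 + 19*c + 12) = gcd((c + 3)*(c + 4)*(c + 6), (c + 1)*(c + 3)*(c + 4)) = c^2 + 7*c + 12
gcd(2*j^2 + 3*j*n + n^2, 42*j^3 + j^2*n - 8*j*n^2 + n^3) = 2*j + n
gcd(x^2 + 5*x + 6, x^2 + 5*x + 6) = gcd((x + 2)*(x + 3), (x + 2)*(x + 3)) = x^2 + 5*x + 6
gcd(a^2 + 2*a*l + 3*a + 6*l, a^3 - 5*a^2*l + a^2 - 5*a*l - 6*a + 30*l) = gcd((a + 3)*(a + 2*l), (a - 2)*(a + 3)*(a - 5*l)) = a + 3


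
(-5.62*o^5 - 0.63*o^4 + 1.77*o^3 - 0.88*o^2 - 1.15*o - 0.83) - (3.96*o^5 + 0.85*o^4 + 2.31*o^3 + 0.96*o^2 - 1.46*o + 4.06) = -9.58*o^5 - 1.48*o^4 - 0.54*o^3 - 1.84*o^2 + 0.31*o - 4.89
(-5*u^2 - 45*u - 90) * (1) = -5*u^2 - 45*u - 90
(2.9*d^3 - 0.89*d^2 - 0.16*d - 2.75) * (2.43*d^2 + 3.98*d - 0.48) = 7.047*d^5 + 9.3793*d^4 - 5.323*d^3 - 6.8921*d^2 - 10.8682*d + 1.32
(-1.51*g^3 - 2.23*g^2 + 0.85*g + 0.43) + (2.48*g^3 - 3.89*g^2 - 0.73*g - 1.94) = 0.97*g^3 - 6.12*g^2 + 0.12*g - 1.51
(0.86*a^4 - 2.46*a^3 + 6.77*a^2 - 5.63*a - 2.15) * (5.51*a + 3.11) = 4.7386*a^5 - 10.88*a^4 + 29.6521*a^3 - 9.9666*a^2 - 29.3558*a - 6.6865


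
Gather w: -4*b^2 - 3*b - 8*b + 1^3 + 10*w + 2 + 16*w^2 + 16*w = -4*b^2 - 11*b + 16*w^2 + 26*w + 3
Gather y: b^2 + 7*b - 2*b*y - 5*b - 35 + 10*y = b^2 + 2*b + y*(10 - 2*b) - 35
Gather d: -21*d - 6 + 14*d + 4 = -7*d - 2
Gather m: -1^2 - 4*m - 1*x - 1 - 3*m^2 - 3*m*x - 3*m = -3*m^2 + m*(-3*x - 7) - x - 2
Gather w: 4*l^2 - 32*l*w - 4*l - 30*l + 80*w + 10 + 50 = 4*l^2 - 34*l + w*(80 - 32*l) + 60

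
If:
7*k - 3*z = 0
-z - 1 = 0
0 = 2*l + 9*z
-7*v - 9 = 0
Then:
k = -3/7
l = 9/2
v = -9/7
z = -1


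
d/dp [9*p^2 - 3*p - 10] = 18*p - 3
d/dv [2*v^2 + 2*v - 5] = 4*v + 2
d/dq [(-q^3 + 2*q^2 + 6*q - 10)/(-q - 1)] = (2*q^3 + q^2 - 4*q - 16)/(q^2 + 2*q + 1)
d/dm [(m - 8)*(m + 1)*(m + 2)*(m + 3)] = 4*m^3 - 6*m^2 - 74*m - 82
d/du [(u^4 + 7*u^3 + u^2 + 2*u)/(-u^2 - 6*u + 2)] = (-2*u^5 - 25*u^4 - 76*u^3 + 38*u^2 + 4*u + 4)/(u^4 + 12*u^3 + 32*u^2 - 24*u + 4)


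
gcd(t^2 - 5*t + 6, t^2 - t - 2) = t - 2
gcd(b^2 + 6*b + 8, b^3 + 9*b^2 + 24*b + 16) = b + 4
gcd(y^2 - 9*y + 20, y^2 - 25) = y - 5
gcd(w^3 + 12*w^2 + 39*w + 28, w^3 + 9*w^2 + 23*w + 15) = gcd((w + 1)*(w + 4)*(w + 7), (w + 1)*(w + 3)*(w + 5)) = w + 1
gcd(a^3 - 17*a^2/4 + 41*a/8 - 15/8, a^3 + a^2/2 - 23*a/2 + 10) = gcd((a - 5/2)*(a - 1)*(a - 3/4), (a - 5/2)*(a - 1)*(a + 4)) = a^2 - 7*a/2 + 5/2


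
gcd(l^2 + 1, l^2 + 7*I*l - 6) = l + I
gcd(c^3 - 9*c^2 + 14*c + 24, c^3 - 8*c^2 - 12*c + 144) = c - 6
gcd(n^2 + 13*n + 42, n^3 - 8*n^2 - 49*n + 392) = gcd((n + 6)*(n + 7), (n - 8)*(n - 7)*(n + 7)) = n + 7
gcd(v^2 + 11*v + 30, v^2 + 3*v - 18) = v + 6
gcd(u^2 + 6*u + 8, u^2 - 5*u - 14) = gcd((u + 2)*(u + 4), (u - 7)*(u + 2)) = u + 2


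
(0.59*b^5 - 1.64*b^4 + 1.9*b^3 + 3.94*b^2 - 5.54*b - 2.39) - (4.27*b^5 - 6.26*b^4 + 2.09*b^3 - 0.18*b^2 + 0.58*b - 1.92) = -3.68*b^5 + 4.62*b^4 - 0.19*b^3 + 4.12*b^2 - 6.12*b - 0.47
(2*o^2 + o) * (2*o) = 4*o^3 + 2*o^2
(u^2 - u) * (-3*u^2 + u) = -3*u^4 + 4*u^3 - u^2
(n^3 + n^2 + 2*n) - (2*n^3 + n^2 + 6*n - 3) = -n^3 - 4*n + 3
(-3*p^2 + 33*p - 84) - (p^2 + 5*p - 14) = -4*p^2 + 28*p - 70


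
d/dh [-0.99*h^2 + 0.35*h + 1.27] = 0.35 - 1.98*h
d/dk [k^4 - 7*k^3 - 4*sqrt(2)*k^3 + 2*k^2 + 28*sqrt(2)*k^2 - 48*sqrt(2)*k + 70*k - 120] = 4*k^3 - 21*k^2 - 12*sqrt(2)*k^2 + 4*k + 56*sqrt(2)*k - 48*sqrt(2) + 70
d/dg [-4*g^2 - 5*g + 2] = -8*g - 5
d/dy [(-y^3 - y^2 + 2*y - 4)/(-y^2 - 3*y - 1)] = (y^4 + 6*y^3 + 8*y^2 - 6*y - 14)/(y^4 + 6*y^3 + 11*y^2 + 6*y + 1)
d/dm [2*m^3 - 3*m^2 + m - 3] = 6*m^2 - 6*m + 1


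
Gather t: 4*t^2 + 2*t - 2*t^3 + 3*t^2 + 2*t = -2*t^3 + 7*t^2 + 4*t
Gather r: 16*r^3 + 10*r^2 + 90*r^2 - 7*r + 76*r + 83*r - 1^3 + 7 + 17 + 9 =16*r^3 + 100*r^2 + 152*r + 32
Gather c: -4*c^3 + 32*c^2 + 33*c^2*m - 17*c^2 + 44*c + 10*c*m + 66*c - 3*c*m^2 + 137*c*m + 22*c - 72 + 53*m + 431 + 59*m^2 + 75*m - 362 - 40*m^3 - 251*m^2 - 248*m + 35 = -4*c^3 + c^2*(33*m + 15) + c*(-3*m^2 + 147*m + 132) - 40*m^3 - 192*m^2 - 120*m + 32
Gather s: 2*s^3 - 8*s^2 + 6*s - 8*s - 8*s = 2*s^3 - 8*s^2 - 10*s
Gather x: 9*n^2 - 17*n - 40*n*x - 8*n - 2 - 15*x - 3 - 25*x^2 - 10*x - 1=9*n^2 - 25*n - 25*x^2 + x*(-40*n - 25) - 6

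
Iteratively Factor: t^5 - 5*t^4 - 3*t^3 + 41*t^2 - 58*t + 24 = (t - 2)*(t^4 - 3*t^3 - 9*t^2 + 23*t - 12) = (t - 2)*(t - 1)*(t^3 - 2*t^2 - 11*t + 12) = (t - 2)*(t - 1)*(t + 3)*(t^2 - 5*t + 4) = (t - 2)*(t - 1)^2*(t + 3)*(t - 4)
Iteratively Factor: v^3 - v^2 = (v - 1)*(v^2) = v*(v - 1)*(v)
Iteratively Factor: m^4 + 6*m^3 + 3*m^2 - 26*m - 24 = (m + 4)*(m^3 + 2*m^2 - 5*m - 6) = (m + 1)*(m + 4)*(m^2 + m - 6) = (m + 1)*(m + 3)*(m + 4)*(m - 2)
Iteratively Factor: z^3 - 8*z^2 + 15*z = (z - 5)*(z^2 - 3*z) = (z - 5)*(z - 3)*(z)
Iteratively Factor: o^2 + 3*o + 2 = (o + 2)*(o + 1)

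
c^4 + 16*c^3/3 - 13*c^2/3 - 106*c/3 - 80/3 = (c - 8/3)*(c + 1)*(c + 2)*(c + 5)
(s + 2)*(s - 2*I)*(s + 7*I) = s^3 + 2*s^2 + 5*I*s^2 + 14*s + 10*I*s + 28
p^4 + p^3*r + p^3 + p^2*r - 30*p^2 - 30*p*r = p*(p - 5)*(p + 6)*(p + r)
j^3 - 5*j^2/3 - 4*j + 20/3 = (j - 2)*(j - 5/3)*(j + 2)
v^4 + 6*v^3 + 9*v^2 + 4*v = v*(v + 1)^2*(v + 4)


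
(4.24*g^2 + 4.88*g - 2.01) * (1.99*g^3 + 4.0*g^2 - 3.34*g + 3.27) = 8.4376*g^5 + 26.6712*g^4 + 1.3585*g^3 - 10.4744*g^2 + 22.671*g - 6.5727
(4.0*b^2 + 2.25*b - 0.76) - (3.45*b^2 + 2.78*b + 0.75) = 0.55*b^2 - 0.53*b - 1.51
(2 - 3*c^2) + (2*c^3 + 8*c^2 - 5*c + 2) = 2*c^3 + 5*c^2 - 5*c + 4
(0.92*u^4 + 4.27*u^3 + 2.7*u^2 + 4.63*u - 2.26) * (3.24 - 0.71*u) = -0.6532*u^5 - 0.0508999999999991*u^4 + 11.9178*u^3 + 5.4607*u^2 + 16.6058*u - 7.3224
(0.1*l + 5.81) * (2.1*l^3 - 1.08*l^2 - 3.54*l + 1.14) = 0.21*l^4 + 12.093*l^3 - 6.6288*l^2 - 20.4534*l + 6.6234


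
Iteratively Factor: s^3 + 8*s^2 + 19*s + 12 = (s + 3)*(s^2 + 5*s + 4) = (s + 3)*(s + 4)*(s + 1)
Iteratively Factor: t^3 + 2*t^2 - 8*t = (t - 2)*(t^2 + 4*t) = t*(t - 2)*(t + 4)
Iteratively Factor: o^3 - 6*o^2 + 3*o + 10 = (o + 1)*(o^2 - 7*o + 10) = (o - 2)*(o + 1)*(o - 5)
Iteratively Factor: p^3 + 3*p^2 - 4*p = (p - 1)*(p^2 + 4*p) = (p - 1)*(p + 4)*(p)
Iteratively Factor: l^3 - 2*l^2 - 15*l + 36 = (l + 4)*(l^2 - 6*l + 9) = (l - 3)*(l + 4)*(l - 3)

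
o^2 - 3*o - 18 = (o - 6)*(o + 3)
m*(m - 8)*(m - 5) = m^3 - 13*m^2 + 40*m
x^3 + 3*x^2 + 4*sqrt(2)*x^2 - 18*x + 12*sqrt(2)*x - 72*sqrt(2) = (x - 3)*(x + 6)*(x + 4*sqrt(2))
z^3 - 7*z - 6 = (z - 3)*(z + 1)*(z + 2)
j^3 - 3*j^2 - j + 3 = (j - 3)*(j - 1)*(j + 1)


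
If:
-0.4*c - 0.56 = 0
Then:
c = -1.40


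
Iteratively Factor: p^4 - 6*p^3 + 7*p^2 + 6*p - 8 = (p - 4)*(p^3 - 2*p^2 - p + 2) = (p - 4)*(p - 2)*(p^2 - 1) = (p - 4)*(p - 2)*(p + 1)*(p - 1)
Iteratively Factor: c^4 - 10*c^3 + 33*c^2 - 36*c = (c - 3)*(c^3 - 7*c^2 + 12*c) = c*(c - 3)*(c^2 - 7*c + 12) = c*(c - 3)^2*(c - 4)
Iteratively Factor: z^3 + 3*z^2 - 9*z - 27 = (z + 3)*(z^2 - 9) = (z + 3)^2*(z - 3)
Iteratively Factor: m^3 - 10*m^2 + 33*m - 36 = (m - 3)*(m^2 - 7*m + 12) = (m - 3)^2*(m - 4)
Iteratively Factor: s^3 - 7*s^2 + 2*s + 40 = (s - 4)*(s^2 - 3*s - 10) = (s - 4)*(s + 2)*(s - 5)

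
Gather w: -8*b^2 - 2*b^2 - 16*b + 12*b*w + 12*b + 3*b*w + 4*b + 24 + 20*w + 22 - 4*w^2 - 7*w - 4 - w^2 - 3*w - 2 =-10*b^2 - 5*w^2 + w*(15*b + 10) + 40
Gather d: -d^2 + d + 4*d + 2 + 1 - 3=-d^2 + 5*d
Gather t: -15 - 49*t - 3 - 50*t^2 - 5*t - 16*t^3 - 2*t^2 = -16*t^3 - 52*t^2 - 54*t - 18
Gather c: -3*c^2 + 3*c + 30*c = -3*c^2 + 33*c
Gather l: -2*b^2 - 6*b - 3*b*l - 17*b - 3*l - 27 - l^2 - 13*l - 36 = -2*b^2 - 23*b - l^2 + l*(-3*b - 16) - 63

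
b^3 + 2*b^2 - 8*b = b*(b - 2)*(b + 4)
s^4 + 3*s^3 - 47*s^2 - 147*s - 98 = (s - 7)*(s + 1)*(s + 2)*(s + 7)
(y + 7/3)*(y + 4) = y^2 + 19*y/3 + 28/3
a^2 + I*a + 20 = (a - 4*I)*(a + 5*I)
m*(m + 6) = m^2 + 6*m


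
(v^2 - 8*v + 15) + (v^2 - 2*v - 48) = 2*v^2 - 10*v - 33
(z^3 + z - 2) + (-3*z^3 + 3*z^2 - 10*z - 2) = -2*z^3 + 3*z^2 - 9*z - 4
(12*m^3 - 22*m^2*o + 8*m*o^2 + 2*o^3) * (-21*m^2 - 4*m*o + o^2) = -252*m^5 + 414*m^4*o - 68*m^3*o^2 - 96*m^2*o^3 + 2*o^5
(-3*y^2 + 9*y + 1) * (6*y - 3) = -18*y^3 + 63*y^2 - 21*y - 3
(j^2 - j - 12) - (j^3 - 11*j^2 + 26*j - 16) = -j^3 + 12*j^2 - 27*j + 4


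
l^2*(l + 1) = l^3 + l^2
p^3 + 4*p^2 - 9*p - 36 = (p - 3)*(p + 3)*(p + 4)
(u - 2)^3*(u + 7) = u^4 + u^3 - 30*u^2 + 76*u - 56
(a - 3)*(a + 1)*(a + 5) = a^3 + 3*a^2 - 13*a - 15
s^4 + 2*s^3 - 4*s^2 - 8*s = s*(s - 2)*(s + 2)^2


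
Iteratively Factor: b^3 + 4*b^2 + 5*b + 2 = (b + 1)*(b^2 + 3*b + 2) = (b + 1)*(b + 2)*(b + 1)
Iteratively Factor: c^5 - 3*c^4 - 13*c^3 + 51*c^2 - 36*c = (c - 3)*(c^4 - 13*c^2 + 12*c) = c*(c - 3)*(c^3 - 13*c + 12) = c*(c - 3)^2*(c^2 + 3*c - 4) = c*(c - 3)^2*(c - 1)*(c + 4)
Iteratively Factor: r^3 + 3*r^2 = (r + 3)*(r^2) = r*(r + 3)*(r)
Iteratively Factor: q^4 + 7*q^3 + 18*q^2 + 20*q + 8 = (q + 2)*(q^3 + 5*q^2 + 8*q + 4) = (q + 2)^2*(q^2 + 3*q + 2) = (q + 2)^3*(q + 1)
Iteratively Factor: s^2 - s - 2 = (s - 2)*(s + 1)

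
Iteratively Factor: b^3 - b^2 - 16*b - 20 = (b + 2)*(b^2 - 3*b - 10) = (b - 5)*(b + 2)*(b + 2)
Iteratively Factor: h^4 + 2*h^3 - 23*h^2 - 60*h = (h + 4)*(h^3 - 2*h^2 - 15*h) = (h + 3)*(h + 4)*(h^2 - 5*h) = h*(h + 3)*(h + 4)*(h - 5)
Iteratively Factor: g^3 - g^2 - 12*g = (g - 4)*(g^2 + 3*g) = g*(g - 4)*(g + 3)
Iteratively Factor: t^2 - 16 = (t - 4)*(t + 4)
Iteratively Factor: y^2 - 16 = (y + 4)*(y - 4)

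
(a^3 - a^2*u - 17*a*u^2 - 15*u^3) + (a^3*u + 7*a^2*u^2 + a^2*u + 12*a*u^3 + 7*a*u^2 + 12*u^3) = a^3*u + a^3 + 7*a^2*u^2 + 12*a*u^3 - 10*a*u^2 - 3*u^3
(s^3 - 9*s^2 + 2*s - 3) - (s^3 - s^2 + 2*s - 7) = 4 - 8*s^2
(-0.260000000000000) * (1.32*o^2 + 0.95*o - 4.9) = -0.3432*o^2 - 0.247*o + 1.274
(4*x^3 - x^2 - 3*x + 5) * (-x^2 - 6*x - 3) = -4*x^5 - 23*x^4 - 3*x^3 + 16*x^2 - 21*x - 15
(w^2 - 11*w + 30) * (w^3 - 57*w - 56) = w^5 - 11*w^4 - 27*w^3 + 571*w^2 - 1094*w - 1680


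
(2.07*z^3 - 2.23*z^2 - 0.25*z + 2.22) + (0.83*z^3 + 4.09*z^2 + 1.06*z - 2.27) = 2.9*z^3 + 1.86*z^2 + 0.81*z - 0.0499999999999998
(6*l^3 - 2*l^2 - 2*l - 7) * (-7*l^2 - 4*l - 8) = -42*l^5 - 10*l^4 - 26*l^3 + 73*l^2 + 44*l + 56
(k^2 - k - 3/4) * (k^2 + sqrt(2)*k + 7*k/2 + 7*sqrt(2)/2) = k^4 + sqrt(2)*k^3 + 5*k^3/2 - 17*k^2/4 + 5*sqrt(2)*k^2/2 - 17*sqrt(2)*k/4 - 21*k/8 - 21*sqrt(2)/8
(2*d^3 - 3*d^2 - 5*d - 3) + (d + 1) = 2*d^3 - 3*d^2 - 4*d - 2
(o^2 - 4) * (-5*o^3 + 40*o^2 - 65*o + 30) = -5*o^5 + 40*o^4 - 45*o^3 - 130*o^2 + 260*o - 120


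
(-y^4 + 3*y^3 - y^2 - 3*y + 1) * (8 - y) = y^5 - 11*y^4 + 25*y^3 - 5*y^2 - 25*y + 8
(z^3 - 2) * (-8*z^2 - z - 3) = -8*z^5 - z^4 - 3*z^3 + 16*z^2 + 2*z + 6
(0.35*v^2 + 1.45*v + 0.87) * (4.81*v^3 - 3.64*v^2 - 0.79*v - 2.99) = 1.6835*v^5 + 5.7005*v^4 - 1.3698*v^3 - 5.3588*v^2 - 5.0228*v - 2.6013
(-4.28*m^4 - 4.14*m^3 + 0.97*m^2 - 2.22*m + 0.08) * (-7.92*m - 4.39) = 33.8976*m^5 + 51.578*m^4 + 10.4922*m^3 + 13.3241*m^2 + 9.1122*m - 0.3512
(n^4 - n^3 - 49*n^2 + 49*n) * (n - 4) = n^5 - 5*n^4 - 45*n^3 + 245*n^2 - 196*n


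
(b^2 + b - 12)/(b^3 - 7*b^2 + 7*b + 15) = (b + 4)/(b^2 - 4*b - 5)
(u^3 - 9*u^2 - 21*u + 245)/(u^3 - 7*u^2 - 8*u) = (-u^3 + 9*u^2 + 21*u - 245)/(u*(-u^2 + 7*u + 8))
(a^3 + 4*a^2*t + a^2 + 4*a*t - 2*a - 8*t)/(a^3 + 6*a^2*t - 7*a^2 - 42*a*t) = (a^3 + 4*a^2*t + a^2 + 4*a*t - 2*a - 8*t)/(a*(a^2 + 6*a*t - 7*a - 42*t))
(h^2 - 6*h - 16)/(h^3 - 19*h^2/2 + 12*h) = 2*(h + 2)/(h*(2*h - 3))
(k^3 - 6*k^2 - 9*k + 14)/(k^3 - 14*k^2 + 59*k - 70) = (k^2 + k - 2)/(k^2 - 7*k + 10)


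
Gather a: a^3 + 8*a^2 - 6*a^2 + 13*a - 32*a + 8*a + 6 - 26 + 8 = a^3 + 2*a^2 - 11*a - 12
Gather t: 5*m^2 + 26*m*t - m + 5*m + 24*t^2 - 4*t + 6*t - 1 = 5*m^2 + 4*m + 24*t^2 + t*(26*m + 2) - 1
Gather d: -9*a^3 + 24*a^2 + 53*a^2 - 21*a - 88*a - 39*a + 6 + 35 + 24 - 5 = -9*a^3 + 77*a^2 - 148*a + 60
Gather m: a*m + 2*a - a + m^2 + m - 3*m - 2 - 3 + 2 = a + m^2 + m*(a - 2) - 3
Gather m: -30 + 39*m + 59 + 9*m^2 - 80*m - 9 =9*m^2 - 41*m + 20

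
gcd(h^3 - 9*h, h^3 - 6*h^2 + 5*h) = h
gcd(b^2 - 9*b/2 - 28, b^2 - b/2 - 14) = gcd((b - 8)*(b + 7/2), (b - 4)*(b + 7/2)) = b + 7/2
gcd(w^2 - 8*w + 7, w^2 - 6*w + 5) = w - 1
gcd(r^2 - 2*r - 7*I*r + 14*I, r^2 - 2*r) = r - 2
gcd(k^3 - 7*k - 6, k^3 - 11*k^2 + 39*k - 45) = k - 3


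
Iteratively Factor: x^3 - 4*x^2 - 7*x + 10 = (x - 1)*(x^2 - 3*x - 10) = (x - 5)*(x - 1)*(x + 2)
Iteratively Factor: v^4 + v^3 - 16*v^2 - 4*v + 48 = (v + 2)*(v^3 - v^2 - 14*v + 24) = (v - 3)*(v + 2)*(v^2 + 2*v - 8) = (v - 3)*(v + 2)*(v + 4)*(v - 2)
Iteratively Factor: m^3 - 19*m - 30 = (m - 5)*(m^2 + 5*m + 6) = (m - 5)*(m + 2)*(m + 3)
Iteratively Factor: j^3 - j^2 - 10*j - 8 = (j + 2)*(j^2 - 3*j - 4) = (j - 4)*(j + 2)*(j + 1)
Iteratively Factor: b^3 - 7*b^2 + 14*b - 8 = (b - 4)*(b^2 - 3*b + 2) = (b - 4)*(b - 2)*(b - 1)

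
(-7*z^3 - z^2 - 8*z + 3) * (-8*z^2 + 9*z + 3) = 56*z^5 - 55*z^4 + 34*z^3 - 99*z^2 + 3*z + 9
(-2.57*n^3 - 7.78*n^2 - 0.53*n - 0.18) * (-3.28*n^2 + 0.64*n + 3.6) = 8.4296*n^5 + 23.8736*n^4 - 12.4928*n^3 - 27.7568*n^2 - 2.0232*n - 0.648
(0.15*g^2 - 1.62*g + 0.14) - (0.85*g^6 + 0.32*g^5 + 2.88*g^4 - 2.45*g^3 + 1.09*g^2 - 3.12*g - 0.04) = -0.85*g^6 - 0.32*g^5 - 2.88*g^4 + 2.45*g^3 - 0.94*g^2 + 1.5*g + 0.18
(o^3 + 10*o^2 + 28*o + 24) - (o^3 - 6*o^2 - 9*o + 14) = 16*o^2 + 37*o + 10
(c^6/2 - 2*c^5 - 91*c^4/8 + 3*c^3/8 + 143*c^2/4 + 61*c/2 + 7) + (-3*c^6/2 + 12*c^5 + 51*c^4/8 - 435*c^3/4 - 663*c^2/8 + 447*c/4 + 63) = -c^6 + 10*c^5 - 5*c^4 - 867*c^3/8 - 377*c^2/8 + 569*c/4 + 70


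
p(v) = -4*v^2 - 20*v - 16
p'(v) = -8*v - 20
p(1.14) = -44.00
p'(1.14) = -29.12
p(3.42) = -131.19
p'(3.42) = -47.36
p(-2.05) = 8.19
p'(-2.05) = -3.60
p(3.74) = -146.75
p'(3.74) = -49.92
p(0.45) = -25.81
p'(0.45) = -23.60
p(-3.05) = 7.79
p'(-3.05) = 4.40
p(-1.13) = 1.49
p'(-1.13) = -10.96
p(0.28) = -21.91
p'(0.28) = -22.24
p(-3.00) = 8.00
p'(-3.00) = 4.00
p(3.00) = -112.00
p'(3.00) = -44.00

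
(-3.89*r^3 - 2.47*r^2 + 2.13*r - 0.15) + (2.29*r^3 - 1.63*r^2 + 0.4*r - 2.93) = -1.6*r^3 - 4.1*r^2 + 2.53*r - 3.08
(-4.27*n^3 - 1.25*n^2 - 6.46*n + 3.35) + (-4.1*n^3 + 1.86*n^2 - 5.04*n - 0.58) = -8.37*n^3 + 0.61*n^2 - 11.5*n + 2.77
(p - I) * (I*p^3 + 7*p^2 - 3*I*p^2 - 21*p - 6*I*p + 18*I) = I*p^4 + 8*p^3 - 3*I*p^3 - 24*p^2 - 13*I*p^2 - 6*p + 39*I*p + 18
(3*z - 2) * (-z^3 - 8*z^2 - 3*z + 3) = -3*z^4 - 22*z^3 + 7*z^2 + 15*z - 6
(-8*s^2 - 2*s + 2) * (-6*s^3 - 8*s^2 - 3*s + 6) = 48*s^5 + 76*s^4 + 28*s^3 - 58*s^2 - 18*s + 12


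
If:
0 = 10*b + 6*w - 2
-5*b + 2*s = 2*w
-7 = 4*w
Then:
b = 5/4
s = 11/8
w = -7/4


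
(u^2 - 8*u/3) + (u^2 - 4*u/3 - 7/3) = 2*u^2 - 4*u - 7/3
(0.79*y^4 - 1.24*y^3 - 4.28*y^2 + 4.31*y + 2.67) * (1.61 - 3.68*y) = -2.9072*y^5 + 5.8351*y^4 + 13.754*y^3 - 22.7516*y^2 - 2.8865*y + 4.2987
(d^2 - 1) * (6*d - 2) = 6*d^3 - 2*d^2 - 6*d + 2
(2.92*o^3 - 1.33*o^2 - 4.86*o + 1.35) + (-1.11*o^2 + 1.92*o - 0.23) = 2.92*o^3 - 2.44*o^2 - 2.94*o + 1.12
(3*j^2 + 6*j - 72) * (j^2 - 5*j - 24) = 3*j^4 - 9*j^3 - 174*j^2 + 216*j + 1728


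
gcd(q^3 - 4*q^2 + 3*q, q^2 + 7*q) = q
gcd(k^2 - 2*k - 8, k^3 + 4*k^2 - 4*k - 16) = k + 2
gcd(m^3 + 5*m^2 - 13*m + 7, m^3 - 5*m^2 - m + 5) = m - 1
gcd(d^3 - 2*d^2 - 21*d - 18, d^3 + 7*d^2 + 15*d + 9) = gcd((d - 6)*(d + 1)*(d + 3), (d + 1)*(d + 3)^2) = d^2 + 4*d + 3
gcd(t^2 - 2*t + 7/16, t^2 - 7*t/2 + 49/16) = t - 7/4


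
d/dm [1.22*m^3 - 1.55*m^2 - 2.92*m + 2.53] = 3.66*m^2 - 3.1*m - 2.92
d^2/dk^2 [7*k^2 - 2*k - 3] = 14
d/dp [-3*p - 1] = -3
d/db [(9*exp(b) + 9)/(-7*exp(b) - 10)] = -27*exp(b)/(7*exp(b) + 10)^2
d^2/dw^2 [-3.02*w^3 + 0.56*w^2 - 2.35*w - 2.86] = 1.12 - 18.12*w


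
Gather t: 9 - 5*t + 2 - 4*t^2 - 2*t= -4*t^2 - 7*t + 11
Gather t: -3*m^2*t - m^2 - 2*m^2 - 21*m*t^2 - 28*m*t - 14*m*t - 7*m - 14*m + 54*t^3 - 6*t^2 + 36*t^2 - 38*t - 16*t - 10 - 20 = -3*m^2 - 21*m + 54*t^3 + t^2*(30 - 21*m) + t*(-3*m^2 - 42*m - 54) - 30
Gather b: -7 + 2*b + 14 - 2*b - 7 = 0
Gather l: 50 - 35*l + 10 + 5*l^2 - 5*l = 5*l^2 - 40*l + 60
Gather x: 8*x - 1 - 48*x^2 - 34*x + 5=-48*x^2 - 26*x + 4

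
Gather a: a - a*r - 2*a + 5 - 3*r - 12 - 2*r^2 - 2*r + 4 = a*(-r - 1) - 2*r^2 - 5*r - 3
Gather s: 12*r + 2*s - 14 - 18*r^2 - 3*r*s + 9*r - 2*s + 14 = -18*r^2 - 3*r*s + 21*r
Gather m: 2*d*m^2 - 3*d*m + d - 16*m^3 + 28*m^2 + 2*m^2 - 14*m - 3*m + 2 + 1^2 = d - 16*m^3 + m^2*(2*d + 30) + m*(-3*d - 17) + 3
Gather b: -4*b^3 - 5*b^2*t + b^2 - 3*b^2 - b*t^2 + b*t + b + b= -4*b^3 + b^2*(-5*t - 2) + b*(-t^2 + t + 2)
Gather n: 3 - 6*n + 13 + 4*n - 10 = 6 - 2*n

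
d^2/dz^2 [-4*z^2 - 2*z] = -8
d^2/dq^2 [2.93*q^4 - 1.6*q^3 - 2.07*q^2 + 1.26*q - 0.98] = 35.16*q^2 - 9.6*q - 4.14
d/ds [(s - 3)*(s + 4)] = 2*s + 1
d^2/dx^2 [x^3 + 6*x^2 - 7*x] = 6*x + 12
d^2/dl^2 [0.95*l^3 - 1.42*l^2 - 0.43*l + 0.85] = 5.7*l - 2.84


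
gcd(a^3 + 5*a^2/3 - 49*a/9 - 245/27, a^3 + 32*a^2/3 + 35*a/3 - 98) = a - 7/3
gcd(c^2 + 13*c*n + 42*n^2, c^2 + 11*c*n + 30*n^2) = c + 6*n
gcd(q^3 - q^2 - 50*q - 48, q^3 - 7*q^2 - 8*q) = q^2 - 7*q - 8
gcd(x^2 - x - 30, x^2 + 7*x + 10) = x + 5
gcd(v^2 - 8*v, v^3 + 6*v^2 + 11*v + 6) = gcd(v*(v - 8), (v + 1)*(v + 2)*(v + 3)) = 1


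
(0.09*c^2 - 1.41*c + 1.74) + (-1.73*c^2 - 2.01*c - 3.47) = -1.64*c^2 - 3.42*c - 1.73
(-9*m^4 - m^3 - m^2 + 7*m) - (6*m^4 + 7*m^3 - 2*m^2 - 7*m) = -15*m^4 - 8*m^3 + m^2 + 14*m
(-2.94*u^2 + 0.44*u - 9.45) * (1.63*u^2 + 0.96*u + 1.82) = -4.7922*u^4 - 2.1052*u^3 - 20.3319*u^2 - 8.2712*u - 17.199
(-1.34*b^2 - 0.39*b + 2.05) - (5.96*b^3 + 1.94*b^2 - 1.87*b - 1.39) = -5.96*b^3 - 3.28*b^2 + 1.48*b + 3.44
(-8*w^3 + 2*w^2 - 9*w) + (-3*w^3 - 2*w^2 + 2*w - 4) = -11*w^3 - 7*w - 4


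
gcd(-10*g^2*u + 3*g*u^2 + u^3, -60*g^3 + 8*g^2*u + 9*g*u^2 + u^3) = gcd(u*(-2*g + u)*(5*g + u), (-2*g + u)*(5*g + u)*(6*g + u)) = -10*g^2 + 3*g*u + u^2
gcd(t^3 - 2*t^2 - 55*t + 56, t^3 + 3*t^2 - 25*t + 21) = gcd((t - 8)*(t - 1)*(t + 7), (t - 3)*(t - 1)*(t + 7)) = t^2 + 6*t - 7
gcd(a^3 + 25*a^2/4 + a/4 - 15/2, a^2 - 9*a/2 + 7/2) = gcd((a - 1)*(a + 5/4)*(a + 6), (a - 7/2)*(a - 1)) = a - 1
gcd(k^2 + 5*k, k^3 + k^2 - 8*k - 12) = 1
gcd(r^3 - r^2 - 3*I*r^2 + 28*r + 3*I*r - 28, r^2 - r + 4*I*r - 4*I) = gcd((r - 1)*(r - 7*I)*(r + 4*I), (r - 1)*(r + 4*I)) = r^2 + r*(-1 + 4*I) - 4*I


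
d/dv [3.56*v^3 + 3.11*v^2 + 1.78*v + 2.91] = 10.68*v^2 + 6.22*v + 1.78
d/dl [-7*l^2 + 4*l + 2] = 4 - 14*l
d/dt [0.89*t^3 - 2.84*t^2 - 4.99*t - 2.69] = 2.67*t^2 - 5.68*t - 4.99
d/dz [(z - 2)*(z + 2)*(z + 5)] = 3*z^2 + 10*z - 4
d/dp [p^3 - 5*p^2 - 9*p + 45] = 3*p^2 - 10*p - 9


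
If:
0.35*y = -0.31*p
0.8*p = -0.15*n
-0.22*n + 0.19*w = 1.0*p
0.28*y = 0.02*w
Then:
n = 0.00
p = 0.00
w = 0.00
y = 0.00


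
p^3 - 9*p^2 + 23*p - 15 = (p - 5)*(p - 3)*(p - 1)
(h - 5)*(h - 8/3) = h^2 - 23*h/3 + 40/3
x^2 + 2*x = x*(x + 2)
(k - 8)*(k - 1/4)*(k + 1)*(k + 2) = k^4 - 21*k^3/4 - 83*k^2/4 - 21*k/2 + 4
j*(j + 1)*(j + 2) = j^3 + 3*j^2 + 2*j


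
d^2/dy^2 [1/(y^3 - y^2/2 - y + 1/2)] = 4*((1 - 6*y)*(2*y^3 - y^2 - 2*y + 1) + 4*(-3*y^2 + y + 1)^2)/(2*y^3 - y^2 - 2*y + 1)^3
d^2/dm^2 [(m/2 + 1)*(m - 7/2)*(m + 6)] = 3*m + 9/2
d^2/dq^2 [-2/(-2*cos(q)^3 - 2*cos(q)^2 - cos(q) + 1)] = 16*((5*cos(q) + 2*cos(2*q) + cos(3*q))*(5*cos(q) + 8*cos(2*q) + 9*cos(3*q))/4 + 2*(6*cos(q)^2 + 4*cos(q) + 1)^2*sin(q)^2)/(5*cos(q) + 2*cos(2*q) + cos(3*q))^3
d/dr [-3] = 0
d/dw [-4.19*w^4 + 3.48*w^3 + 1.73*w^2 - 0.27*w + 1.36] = -16.76*w^3 + 10.44*w^2 + 3.46*w - 0.27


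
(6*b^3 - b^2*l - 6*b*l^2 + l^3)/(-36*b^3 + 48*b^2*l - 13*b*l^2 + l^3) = (-b - l)/(6*b - l)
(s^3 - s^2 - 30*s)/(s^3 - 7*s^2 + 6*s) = (s + 5)/(s - 1)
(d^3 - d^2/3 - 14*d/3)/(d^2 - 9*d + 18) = d*(3*d^2 - d - 14)/(3*(d^2 - 9*d + 18))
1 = 1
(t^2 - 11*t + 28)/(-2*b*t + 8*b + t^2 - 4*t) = (t - 7)/(-2*b + t)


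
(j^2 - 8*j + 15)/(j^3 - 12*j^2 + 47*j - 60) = 1/(j - 4)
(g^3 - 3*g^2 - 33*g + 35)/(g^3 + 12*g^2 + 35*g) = (g^2 - 8*g + 7)/(g*(g + 7))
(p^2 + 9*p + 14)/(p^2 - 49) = (p + 2)/(p - 7)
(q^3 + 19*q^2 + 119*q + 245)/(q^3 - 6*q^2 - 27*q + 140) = (q^2 + 14*q + 49)/(q^2 - 11*q + 28)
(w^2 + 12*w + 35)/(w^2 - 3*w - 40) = (w + 7)/(w - 8)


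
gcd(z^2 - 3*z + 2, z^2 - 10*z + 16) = z - 2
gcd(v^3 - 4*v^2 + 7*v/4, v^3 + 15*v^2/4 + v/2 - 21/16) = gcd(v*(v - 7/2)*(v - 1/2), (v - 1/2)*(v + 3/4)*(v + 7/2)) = v - 1/2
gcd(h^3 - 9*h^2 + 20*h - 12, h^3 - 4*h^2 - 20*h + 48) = h^2 - 8*h + 12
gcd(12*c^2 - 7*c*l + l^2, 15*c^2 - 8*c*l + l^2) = 3*c - l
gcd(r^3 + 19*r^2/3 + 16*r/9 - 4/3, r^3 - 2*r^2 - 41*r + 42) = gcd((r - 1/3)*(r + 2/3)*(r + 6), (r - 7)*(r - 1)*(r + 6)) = r + 6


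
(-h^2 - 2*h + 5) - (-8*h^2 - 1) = 7*h^2 - 2*h + 6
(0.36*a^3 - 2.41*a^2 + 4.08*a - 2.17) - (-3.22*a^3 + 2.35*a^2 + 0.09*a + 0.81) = 3.58*a^3 - 4.76*a^2 + 3.99*a - 2.98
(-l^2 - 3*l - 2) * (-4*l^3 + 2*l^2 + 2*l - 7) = 4*l^5 + 10*l^4 - 3*l^2 + 17*l + 14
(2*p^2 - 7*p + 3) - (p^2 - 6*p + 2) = p^2 - p + 1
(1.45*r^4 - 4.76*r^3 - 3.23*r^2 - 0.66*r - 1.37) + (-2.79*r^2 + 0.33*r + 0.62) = 1.45*r^4 - 4.76*r^3 - 6.02*r^2 - 0.33*r - 0.75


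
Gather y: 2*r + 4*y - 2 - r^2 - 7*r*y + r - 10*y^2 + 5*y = -r^2 + 3*r - 10*y^2 + y*(9 - 7*r) - 2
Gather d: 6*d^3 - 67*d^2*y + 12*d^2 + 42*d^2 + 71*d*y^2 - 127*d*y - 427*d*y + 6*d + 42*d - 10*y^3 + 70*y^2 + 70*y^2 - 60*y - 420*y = 6*d^3 + d^2*(54 - 67*y) + d*(71*y^2 - 554*y + 48) - 10*y^3 + 140*y^2 - 480*y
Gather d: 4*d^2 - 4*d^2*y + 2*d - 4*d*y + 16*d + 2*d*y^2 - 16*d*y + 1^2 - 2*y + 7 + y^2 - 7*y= d^2*(4 - 4*y) + d*(2*y^2 - 20*y + 18) + y^2 - 9*y + 8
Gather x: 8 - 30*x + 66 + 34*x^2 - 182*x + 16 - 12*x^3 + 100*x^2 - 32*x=-12*x^3 + 134*x^2 - 244*x + 90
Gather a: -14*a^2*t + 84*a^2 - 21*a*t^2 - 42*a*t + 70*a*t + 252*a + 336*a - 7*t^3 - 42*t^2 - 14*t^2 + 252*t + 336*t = a^2*(84 - 14*t) + a*(-21*t^2 + 28*t + 588) - 7*t^3 - 56*t^2 + 588*t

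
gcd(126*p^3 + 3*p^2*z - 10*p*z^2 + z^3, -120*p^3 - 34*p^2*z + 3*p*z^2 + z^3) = -6*p + z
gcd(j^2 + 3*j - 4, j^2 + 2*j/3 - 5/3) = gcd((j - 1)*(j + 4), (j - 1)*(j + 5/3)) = j - 1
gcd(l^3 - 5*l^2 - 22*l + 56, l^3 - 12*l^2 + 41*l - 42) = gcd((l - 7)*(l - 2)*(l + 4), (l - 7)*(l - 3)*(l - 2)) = l^2 - 9*l + 14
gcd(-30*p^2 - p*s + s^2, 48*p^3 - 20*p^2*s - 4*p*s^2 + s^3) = 6*p - s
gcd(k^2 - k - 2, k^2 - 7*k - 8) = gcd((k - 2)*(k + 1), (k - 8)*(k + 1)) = k + 1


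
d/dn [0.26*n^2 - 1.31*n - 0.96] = 0.52*n - 1.31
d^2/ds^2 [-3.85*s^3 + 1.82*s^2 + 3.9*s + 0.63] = 3.64 - 23.1*s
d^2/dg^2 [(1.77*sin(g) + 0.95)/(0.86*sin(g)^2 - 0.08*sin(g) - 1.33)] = (-1.309092*sin(g)^5 - 2.932256*sin(g)^4 - 9.332892*sin(g)^3 + 0.0515279999999985*sin(g)^2 + 8.725123*sin(g) + 1.808724)/(0.636056*sin(g)^6 - 0.177504*sin(g)^5 - 2.934492*sin(g)^4 + 0.548512*sin(g)^3 + 4.538226*sin(g)^2 - 0.424536*sin(g) - 2.352637)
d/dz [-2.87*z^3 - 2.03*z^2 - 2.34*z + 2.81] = -8.61*z^2 - 4.06*z - 2.34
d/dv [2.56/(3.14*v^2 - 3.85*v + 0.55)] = (9.856 - 16.0768*v)/(3.14*v^2 - 3.85*v + 0.55)^2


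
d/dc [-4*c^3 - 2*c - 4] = -12*c^2 - 2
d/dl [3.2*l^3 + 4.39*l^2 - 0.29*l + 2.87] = 9.6*l^2 + 8.78*l - 0.29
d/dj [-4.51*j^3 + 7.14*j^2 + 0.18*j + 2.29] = -13.53*j^2 + 14.28*j + 0.18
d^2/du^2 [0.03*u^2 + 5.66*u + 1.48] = 0.0600000000000000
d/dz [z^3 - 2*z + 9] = 3*z^2 - 2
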